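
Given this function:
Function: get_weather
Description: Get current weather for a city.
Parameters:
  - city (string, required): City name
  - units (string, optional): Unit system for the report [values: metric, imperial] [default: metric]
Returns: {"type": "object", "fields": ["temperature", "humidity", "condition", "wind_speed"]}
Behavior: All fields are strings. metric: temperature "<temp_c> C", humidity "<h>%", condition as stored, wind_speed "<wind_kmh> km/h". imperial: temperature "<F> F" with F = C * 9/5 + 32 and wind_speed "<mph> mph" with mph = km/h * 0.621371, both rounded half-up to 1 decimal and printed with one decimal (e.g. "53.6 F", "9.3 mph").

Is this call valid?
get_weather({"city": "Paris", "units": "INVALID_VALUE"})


Checking parameter values...
Parameter 'units' has value 'INVALID_VALUE' not in allowed: metric, imperial
Invalid - 'units' must be one of metric, imperial


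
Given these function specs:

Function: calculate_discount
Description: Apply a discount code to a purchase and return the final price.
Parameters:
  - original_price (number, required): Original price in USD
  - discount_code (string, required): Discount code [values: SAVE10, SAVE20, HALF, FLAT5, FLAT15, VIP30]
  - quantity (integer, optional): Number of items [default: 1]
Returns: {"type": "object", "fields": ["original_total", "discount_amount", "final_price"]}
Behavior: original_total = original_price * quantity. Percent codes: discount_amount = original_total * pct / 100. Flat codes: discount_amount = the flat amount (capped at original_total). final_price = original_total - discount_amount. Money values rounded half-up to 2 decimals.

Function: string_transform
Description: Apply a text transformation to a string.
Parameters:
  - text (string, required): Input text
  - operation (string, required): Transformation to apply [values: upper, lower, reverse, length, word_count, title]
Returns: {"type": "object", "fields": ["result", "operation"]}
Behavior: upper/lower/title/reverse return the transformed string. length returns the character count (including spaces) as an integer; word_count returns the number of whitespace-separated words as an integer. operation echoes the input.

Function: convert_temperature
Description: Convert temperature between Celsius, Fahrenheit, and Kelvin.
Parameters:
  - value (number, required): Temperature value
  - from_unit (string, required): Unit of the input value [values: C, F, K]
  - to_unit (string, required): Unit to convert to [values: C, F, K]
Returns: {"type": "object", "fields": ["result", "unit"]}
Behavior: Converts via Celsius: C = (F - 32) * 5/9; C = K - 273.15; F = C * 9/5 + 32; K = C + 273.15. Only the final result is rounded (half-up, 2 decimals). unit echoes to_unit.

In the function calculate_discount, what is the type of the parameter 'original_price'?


The calculate_discount spec declares:
  - original_price (number, required): Original price in USD
Type:
number


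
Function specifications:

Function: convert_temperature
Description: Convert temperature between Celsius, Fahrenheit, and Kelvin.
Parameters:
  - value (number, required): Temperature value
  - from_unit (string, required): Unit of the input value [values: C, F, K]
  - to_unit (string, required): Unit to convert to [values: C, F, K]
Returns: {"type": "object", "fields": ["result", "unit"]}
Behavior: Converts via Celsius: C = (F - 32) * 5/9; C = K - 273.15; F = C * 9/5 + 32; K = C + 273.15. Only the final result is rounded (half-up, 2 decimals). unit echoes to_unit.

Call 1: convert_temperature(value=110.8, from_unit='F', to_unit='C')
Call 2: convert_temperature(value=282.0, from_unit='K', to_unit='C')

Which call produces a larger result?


Call 1:
  To C: (110.8 - 32) * 5/9 = 43.777778
  Target is C: 43.777778
  Round to 2 decimals: 43.78
  -> 43.78 C
Call 2:
  To C: 282 - 273.15 = 8.85
  Target is C: 8.85
  Round to 2 decimals: 8.85
  -> 8.85 C
Call 1 (43.78 C)


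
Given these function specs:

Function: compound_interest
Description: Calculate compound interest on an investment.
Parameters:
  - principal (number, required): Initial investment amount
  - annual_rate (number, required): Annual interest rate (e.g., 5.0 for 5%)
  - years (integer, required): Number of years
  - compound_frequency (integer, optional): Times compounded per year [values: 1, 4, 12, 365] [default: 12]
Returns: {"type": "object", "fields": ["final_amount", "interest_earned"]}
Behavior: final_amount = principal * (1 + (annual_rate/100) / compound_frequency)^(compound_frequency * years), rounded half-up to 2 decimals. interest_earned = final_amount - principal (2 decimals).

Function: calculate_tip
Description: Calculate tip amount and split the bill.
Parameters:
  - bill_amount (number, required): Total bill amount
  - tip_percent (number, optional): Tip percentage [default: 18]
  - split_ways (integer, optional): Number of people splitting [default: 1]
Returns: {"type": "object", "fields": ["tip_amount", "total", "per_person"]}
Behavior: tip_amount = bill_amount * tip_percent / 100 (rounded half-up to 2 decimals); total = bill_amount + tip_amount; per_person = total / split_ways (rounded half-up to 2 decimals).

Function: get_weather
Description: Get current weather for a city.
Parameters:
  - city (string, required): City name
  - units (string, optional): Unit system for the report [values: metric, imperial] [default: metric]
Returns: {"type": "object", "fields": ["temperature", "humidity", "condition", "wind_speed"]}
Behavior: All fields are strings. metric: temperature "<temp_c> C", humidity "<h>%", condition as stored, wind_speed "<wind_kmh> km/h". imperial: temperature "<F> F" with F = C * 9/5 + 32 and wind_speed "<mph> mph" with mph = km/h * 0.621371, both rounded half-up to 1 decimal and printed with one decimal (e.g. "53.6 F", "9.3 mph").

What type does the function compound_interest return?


The compound_interest spec declares Returns: {"type": "object", "fields": ["final_amount", "interest_earned"]}
Type:
object


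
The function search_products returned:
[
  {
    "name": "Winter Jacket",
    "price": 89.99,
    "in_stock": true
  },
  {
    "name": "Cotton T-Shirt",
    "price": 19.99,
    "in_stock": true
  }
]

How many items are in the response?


Items: Winter Jacket, Cotton T-Shirt
2


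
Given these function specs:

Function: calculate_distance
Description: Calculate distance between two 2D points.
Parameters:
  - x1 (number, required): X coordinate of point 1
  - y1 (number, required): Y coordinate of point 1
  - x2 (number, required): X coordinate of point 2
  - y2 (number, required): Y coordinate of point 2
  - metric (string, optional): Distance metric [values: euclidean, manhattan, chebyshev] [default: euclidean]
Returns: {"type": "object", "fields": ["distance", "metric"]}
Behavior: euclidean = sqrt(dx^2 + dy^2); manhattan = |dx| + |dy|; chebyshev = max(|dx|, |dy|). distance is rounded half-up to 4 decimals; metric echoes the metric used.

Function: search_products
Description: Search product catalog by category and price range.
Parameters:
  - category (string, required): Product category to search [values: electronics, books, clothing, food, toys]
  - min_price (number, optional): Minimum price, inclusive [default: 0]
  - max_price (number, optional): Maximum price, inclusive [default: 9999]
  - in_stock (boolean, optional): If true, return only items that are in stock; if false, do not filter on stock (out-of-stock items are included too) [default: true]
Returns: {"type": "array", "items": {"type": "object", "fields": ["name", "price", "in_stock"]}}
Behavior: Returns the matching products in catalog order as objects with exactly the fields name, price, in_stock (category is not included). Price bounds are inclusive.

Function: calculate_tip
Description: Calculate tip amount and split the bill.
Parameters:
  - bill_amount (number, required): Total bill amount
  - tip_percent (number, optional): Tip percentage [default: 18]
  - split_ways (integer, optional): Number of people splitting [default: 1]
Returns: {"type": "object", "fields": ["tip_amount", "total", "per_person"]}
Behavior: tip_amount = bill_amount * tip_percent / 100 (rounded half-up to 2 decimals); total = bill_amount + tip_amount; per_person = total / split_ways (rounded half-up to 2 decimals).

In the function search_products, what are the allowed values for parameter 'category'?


The search_products spec declares:
  - category (string, required): Product category to search [values: electronics, books, clothing, food, toys]
Allowed values:
electronics, books, clothing, food, toys


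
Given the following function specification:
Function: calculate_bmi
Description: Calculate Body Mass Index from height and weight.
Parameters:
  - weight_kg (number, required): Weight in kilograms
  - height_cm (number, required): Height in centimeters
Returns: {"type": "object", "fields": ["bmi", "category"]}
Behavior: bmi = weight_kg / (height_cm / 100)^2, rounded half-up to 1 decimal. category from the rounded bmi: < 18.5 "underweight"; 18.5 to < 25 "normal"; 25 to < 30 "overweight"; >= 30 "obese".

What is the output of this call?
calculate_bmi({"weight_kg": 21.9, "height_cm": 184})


height_m = 184 / 100 = 1.84
bmi = 21.9 / 1.84^2 = 21.9 / 3.3856 = 6.468573 -> 6.5
6.5 < 18.5 -> underweight
Output:
{"bmi": 6.5, "category": "underweight"}


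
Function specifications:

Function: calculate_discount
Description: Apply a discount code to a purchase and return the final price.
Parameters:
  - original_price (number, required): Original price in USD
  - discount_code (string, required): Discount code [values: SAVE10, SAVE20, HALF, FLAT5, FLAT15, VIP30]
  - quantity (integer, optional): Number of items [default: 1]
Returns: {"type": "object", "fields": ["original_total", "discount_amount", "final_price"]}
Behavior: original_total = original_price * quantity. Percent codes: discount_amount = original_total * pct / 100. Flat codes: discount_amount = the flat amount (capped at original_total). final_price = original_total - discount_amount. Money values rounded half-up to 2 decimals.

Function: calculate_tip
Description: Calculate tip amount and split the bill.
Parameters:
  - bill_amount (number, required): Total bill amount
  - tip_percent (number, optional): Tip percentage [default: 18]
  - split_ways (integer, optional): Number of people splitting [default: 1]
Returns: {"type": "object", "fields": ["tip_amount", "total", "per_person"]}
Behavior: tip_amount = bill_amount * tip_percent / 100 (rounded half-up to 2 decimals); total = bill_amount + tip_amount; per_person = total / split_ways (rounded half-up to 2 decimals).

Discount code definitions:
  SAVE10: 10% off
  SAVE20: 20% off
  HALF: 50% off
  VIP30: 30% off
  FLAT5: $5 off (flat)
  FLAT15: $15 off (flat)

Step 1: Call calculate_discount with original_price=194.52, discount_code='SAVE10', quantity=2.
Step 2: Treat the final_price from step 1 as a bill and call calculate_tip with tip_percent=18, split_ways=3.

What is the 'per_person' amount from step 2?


Step 1: calculate_discount(original_price=194.52, discount_code=SAVE10, quantity=2)
  original_total = 194.52 * 2 = 389.04
  SAVE10 = 10% off: discount_amount = 389.04 * 10/100 = 38.904 -> 38.90
  final_price = 389.04 - 38.90 = 350.14
  -> final_price = 350.14
Step 2: calculate_tip(bill_amount=350.14, tip_percent=18, split_ways=3)
  tip_amount = 350.14 * 18/100 = 63.0252 -> 63.03
  total = 350.14 + 63.03 = 413.17
  per_person = 413.17 / 3 = 137.723333 -> 137.72
  -> per_person = 137.72
$137.72


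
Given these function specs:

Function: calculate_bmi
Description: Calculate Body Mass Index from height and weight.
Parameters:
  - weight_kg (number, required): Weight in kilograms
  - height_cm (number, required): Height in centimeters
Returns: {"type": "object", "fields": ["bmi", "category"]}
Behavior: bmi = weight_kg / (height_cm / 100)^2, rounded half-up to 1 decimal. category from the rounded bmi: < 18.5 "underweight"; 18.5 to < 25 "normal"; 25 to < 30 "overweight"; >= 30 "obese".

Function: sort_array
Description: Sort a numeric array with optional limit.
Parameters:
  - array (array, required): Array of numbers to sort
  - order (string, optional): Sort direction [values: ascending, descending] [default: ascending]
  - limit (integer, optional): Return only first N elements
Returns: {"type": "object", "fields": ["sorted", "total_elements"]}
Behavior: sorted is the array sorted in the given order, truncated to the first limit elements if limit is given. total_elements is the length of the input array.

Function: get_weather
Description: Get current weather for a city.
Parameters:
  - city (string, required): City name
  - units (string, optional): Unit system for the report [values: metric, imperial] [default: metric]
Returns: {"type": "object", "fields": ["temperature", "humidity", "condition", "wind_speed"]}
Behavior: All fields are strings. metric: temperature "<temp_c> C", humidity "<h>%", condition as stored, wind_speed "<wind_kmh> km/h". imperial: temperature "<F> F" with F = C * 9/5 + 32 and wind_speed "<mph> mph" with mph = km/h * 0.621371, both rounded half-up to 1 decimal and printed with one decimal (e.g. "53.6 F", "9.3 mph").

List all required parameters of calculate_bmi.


Parameters of calculate_bmi and their required/optional flag:
  weight_kg: required
  height_cm: required
height_cm, weight_kg


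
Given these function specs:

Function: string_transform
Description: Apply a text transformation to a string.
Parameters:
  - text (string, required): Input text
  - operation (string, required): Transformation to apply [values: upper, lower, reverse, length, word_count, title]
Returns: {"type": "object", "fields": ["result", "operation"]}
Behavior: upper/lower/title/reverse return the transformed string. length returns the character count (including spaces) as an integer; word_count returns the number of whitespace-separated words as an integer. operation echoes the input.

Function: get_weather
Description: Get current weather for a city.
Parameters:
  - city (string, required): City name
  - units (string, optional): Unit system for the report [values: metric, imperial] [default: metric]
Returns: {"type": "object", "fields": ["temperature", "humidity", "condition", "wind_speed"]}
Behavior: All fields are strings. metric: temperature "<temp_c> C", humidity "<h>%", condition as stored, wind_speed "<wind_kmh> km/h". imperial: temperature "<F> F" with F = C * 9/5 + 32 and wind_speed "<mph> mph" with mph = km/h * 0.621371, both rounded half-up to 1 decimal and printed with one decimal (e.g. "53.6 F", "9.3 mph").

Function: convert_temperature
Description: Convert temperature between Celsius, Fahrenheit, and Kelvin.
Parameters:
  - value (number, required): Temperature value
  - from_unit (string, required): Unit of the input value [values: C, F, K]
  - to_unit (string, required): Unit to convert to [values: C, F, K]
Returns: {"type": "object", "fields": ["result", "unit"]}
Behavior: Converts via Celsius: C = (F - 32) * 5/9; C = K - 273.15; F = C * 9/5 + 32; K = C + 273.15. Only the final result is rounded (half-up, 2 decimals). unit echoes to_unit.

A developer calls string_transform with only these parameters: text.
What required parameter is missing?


Required parameters: text, operation
Provided: text
Missing: operation
operation


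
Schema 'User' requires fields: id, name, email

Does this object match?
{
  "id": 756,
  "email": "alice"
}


Checking required fields...
Missing: name
Invalid - missing required field 'name'


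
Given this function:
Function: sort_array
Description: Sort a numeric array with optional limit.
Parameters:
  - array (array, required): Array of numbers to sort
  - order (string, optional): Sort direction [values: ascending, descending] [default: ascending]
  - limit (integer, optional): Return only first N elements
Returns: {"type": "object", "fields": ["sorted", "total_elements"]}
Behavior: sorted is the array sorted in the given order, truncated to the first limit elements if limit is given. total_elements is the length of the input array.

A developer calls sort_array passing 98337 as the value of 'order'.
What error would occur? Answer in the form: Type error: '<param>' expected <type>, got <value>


Spec: 'order' is declared as string; 98337 is an integer.
Type error: 'order' expected string, got 98337


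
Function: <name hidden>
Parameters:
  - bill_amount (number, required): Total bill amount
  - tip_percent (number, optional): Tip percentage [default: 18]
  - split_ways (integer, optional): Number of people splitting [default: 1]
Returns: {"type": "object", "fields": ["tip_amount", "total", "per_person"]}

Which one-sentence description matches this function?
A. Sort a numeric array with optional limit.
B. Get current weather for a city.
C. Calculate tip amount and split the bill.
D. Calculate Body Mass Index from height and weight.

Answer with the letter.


Parameters bill_amount, tip_percent, split_ways and return ["tip_amount", "total", "per_person"] fit: Calculate tip amount and split the bill.
C


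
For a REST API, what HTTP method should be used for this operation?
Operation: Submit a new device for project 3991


GET = read, POST = create, PUT = update/replace, DELETE = remove
This operation is a create.
POST


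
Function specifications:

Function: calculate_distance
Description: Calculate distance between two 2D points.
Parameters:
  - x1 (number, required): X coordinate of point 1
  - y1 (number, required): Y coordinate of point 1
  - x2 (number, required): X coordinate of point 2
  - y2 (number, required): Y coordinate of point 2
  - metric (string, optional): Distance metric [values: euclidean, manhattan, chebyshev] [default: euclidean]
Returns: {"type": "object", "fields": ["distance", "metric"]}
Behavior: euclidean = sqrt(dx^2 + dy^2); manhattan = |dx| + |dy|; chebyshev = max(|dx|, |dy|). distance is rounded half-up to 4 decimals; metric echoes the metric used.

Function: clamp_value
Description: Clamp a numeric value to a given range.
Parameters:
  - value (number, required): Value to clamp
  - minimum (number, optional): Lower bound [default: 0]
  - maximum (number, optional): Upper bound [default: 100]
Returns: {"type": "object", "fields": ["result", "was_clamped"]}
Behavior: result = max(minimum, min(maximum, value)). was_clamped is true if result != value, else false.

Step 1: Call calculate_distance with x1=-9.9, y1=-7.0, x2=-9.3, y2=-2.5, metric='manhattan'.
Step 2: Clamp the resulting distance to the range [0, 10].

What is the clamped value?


Step 1: calculate_distance (manhattan)
  |dx| = |-9.3 - -9.9| = 0.6; |dy| = |-2.5 - -7| = 4.5
  manhattan: 0.6 + 4.5 = 5.1
  Round to 4 decimals: 5.1
  -> distance = 5.1
Step 2: clamp_value(value=5.1, minimum=0, maximum=10)
  result = max(0, min(10, 5.1)) = max(0, 5.1) = 5.1
  was_clamped = (5.1 != 5.1) = false
  -> result = 5.1
5.1


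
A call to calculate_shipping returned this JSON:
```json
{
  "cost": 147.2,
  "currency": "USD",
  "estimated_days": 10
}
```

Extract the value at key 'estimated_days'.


10


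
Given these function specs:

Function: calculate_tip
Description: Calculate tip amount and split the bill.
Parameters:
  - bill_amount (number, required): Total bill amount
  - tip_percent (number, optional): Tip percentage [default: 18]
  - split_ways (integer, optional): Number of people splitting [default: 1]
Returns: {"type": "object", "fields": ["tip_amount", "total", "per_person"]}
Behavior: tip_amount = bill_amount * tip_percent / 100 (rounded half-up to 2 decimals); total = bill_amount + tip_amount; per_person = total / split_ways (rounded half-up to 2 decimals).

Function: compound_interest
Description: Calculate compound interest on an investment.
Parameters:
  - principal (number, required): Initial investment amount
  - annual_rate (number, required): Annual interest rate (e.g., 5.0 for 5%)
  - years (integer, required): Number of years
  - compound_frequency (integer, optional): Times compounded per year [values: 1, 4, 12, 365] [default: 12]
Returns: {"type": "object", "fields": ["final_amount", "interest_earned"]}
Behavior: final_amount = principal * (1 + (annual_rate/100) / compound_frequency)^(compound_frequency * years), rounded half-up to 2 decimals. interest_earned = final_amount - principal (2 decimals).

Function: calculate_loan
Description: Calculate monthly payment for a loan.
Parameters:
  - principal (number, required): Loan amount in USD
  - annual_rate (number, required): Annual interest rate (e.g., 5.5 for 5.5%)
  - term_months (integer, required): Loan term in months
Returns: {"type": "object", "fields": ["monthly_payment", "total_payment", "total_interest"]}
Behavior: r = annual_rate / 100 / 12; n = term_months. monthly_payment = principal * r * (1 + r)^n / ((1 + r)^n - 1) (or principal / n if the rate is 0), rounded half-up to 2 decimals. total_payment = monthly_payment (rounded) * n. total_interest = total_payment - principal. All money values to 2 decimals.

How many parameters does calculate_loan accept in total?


Parameters of calculate_loan: principal (required), annual_rate (required), term_months (required)
Total:
3


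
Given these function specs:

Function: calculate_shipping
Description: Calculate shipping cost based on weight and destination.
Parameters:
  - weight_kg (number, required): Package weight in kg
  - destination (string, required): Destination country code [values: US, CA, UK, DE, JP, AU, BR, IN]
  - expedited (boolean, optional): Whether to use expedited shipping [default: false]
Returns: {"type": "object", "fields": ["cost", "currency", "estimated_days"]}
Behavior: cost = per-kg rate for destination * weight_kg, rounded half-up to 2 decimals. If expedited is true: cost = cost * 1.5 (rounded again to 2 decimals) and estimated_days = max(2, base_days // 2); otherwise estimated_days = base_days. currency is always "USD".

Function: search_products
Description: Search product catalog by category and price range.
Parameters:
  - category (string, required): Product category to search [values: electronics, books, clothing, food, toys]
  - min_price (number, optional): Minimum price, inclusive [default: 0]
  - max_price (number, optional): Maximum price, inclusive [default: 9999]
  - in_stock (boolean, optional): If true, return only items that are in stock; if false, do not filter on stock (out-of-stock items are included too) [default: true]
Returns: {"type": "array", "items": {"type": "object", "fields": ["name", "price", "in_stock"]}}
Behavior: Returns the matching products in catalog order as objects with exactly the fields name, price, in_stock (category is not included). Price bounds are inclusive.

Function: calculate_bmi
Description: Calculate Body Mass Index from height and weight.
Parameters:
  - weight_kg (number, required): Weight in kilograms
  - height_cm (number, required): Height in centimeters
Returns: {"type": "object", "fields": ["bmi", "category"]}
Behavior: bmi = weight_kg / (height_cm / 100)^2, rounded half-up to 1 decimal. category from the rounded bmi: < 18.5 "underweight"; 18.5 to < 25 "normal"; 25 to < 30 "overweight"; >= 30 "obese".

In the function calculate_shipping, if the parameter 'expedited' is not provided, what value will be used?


The calculate_shipping spec declares:
  - expedited (boolean, optional): Whether to use expedited shipping [default: false]
Default:
false


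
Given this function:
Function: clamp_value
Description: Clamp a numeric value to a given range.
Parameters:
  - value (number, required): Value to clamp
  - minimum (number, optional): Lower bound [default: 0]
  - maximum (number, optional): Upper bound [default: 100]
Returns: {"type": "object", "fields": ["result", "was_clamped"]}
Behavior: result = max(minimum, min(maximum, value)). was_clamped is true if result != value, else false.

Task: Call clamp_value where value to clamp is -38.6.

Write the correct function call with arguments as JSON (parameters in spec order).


Mapping each described value to its parameter name:
  'Value to clamp' -> value = -38.6
clamp_value({"value": -38.6})


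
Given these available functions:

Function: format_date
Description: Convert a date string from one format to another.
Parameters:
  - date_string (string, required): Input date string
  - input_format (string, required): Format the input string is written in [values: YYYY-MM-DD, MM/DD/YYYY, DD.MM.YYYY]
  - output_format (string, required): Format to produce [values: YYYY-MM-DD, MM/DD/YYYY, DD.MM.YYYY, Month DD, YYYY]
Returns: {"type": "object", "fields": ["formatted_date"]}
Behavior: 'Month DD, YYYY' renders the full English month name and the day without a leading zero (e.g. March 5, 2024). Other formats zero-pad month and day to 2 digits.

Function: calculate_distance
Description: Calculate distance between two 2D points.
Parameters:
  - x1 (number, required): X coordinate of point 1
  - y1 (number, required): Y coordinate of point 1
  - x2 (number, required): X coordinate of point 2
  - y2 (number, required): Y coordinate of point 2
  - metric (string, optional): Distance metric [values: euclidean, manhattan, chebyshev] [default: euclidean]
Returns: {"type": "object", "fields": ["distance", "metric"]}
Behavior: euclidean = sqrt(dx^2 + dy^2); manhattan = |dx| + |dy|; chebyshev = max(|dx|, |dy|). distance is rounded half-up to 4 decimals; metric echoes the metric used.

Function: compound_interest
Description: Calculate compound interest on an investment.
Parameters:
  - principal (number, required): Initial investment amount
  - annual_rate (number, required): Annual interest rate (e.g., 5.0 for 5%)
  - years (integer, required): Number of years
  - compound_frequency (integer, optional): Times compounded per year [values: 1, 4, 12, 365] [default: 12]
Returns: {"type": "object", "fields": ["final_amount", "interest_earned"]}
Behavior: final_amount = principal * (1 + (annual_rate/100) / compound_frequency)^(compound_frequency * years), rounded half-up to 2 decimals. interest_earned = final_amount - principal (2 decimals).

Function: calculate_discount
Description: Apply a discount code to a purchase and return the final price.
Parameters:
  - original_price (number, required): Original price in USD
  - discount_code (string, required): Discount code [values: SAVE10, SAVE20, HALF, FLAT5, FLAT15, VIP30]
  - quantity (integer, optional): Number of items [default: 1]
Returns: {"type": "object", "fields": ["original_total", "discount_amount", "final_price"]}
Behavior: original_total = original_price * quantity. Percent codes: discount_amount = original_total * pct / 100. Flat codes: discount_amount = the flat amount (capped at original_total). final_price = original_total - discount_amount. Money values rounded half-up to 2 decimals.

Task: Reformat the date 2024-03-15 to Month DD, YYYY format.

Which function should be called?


The task needs a function whose description is: Convert a date string from one format to another.
format_date


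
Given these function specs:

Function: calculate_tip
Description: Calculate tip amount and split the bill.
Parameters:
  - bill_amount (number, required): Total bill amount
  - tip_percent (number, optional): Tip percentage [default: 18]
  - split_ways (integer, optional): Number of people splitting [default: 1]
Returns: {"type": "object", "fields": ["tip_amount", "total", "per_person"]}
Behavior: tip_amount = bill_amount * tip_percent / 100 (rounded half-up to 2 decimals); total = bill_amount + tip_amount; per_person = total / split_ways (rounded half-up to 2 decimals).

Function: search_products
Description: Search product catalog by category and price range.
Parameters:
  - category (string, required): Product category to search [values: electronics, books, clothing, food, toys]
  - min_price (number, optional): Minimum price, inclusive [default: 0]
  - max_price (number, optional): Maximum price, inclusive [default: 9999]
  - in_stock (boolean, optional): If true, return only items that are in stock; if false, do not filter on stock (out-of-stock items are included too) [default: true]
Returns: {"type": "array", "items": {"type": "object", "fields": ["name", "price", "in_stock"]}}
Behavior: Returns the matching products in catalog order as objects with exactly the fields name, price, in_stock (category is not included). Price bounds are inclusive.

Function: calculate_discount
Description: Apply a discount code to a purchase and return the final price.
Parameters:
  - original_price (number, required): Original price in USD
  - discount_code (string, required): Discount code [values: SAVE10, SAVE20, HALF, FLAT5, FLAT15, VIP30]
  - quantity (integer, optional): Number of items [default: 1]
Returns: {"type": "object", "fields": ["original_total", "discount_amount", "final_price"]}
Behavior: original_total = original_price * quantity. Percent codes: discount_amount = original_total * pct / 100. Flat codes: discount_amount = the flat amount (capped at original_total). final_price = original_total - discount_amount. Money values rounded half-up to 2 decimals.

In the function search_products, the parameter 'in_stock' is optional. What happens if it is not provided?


The search_products spec declares:
  - in_stock (boolean, optional): If true, return only items that are in stock; if false, do not filter on stock (out-of-stock items are included too) [default: true]
It defaults to true


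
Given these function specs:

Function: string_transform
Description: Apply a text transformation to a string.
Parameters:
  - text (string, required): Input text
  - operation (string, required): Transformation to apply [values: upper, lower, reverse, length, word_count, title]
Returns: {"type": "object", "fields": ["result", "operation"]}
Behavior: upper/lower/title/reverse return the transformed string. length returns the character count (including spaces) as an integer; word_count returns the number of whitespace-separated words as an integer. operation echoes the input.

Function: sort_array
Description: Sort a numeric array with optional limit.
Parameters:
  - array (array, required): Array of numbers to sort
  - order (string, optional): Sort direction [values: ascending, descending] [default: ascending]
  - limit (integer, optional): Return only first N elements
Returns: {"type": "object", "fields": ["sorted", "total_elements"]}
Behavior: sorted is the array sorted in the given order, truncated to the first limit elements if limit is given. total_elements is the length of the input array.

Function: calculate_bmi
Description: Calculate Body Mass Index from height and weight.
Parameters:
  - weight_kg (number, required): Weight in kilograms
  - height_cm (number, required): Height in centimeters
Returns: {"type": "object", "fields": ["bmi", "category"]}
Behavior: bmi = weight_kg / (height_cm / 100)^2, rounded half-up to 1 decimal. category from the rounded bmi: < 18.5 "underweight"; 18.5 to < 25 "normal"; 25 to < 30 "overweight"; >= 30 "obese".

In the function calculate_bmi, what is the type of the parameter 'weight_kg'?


The calculate_bmi spec declares:
  - weight_kg (number, required): Weight in kilograms
Type:
number


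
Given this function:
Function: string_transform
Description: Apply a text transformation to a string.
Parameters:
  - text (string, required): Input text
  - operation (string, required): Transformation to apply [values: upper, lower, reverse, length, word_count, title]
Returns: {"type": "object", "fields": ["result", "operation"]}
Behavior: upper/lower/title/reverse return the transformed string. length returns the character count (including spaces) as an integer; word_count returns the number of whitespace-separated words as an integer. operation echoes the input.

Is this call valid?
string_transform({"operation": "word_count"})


Checking required parameters...
Missing required parameter: text
Invalid - missing required parameter 'text'


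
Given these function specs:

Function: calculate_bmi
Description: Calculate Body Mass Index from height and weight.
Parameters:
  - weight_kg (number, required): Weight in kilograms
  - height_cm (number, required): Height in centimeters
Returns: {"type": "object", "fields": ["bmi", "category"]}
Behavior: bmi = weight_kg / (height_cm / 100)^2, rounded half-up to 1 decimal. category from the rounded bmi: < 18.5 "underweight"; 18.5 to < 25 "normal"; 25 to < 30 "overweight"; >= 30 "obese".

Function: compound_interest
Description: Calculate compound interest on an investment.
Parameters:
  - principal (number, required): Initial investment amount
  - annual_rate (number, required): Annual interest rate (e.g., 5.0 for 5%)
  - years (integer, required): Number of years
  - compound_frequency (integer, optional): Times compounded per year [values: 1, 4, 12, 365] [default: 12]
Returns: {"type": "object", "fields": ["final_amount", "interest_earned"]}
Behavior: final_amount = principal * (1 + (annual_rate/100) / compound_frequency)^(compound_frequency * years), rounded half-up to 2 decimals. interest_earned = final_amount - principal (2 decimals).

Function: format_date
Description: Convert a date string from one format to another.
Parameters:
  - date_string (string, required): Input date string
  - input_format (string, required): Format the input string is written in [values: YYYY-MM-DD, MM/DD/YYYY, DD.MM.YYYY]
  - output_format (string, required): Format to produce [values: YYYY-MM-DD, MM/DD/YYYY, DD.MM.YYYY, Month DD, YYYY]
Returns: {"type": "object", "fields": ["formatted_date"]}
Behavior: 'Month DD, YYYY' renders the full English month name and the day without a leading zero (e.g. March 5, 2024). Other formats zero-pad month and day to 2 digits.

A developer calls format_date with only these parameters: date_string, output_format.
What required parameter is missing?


Required parameters: date_string, input_format, output_format
Provided: date_string, output_format
Missing: input_format
input_format


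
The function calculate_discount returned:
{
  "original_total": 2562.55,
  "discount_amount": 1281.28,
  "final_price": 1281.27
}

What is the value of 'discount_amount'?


1281.28


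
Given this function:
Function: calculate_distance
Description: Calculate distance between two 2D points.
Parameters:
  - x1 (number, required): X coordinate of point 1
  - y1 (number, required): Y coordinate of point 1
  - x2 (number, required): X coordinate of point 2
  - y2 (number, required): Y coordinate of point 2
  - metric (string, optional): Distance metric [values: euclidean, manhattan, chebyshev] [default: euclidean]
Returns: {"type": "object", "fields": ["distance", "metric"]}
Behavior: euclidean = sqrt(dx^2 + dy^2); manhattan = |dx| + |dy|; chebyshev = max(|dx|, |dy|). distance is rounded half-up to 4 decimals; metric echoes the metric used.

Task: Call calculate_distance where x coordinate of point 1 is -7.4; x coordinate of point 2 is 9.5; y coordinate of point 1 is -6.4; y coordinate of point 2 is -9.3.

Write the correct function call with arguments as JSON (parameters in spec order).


Mapping each described value to its parameter name:
  'X coordinate of point 1' -> x1 = -7.4
  'X coordinate of point 2' -> x2 = 9.5
  'Y coordinate of point 1' -> y1 = -6.4
  'Y coordinate of point 2' -> y2 = -9.3
calculate_distance({"x1": -7.4, "y1": -6.4, "x2": 9.5, "y2": -9.3})


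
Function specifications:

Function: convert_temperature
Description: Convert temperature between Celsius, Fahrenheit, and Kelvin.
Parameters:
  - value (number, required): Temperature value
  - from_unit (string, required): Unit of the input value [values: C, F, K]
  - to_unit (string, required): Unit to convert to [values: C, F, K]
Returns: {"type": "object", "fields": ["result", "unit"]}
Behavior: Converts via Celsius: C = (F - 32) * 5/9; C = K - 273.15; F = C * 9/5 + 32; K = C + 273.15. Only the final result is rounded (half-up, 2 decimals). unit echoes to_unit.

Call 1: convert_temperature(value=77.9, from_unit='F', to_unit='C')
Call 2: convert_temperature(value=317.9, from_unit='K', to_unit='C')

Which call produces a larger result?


Call 1:
  To C: (77.9 - 32) * 5/9 = 25.5
  Target is C: 25.5
  Round to 2 decimals: 25.5
  -> 25.5 C
Call 2:
  To C: 317.9 - 273.15 = 44.75
  Target is C: 44.75
  Round to 2 decimals: 44.75
  -> 44.75 C
Call 2 (44.75 C)


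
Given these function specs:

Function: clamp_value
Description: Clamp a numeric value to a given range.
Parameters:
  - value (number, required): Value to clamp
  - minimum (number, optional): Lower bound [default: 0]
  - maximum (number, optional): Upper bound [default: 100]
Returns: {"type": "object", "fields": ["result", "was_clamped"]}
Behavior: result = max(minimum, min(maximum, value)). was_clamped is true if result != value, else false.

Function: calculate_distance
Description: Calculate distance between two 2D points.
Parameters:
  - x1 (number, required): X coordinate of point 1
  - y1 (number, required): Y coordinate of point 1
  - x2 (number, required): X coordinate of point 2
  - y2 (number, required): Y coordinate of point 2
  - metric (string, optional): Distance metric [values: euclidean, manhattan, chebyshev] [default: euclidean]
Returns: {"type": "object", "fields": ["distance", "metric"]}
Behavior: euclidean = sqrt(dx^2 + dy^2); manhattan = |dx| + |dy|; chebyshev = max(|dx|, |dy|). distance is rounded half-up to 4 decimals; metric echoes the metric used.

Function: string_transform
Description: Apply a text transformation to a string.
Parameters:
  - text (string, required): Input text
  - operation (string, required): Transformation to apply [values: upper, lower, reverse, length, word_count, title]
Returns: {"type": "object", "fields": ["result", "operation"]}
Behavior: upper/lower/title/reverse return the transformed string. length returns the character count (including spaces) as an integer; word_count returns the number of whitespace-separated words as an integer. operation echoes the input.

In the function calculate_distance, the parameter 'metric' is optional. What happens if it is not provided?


The calculate_distance spec declares:
  - metric (string, optional): Distance metric [values: euclidean, manhattan, chebyshev] [default: euclidean]
It defaults to euclidean


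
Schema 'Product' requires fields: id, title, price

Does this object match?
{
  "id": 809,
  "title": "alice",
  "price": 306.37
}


Checking required fields... All present.
Valid - all required fields present


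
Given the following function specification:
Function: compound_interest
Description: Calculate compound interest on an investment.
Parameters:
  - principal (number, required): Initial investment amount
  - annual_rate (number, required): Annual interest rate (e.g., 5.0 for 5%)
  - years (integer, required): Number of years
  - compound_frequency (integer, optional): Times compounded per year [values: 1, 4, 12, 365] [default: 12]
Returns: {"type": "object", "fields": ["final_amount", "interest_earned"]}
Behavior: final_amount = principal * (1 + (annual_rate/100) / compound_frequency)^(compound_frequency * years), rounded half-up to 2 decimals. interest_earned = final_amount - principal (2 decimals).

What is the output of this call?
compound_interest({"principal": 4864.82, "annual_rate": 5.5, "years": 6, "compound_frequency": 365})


rate per period = 5.5/100/365 = 0.000150684932 (keep full precision); periods = 365 * 6 = 2190
(1 + 0.000150684932)^2190 = 1.39093355
final_amount = 4864.82 * 1.39093355 = 6766.641346 -> 6766.64
interest_earned = 6766.64 - 4864.82 = 1901.82
Output:
{"final_amount": 6766.64, "interest_earned": 1901.82}


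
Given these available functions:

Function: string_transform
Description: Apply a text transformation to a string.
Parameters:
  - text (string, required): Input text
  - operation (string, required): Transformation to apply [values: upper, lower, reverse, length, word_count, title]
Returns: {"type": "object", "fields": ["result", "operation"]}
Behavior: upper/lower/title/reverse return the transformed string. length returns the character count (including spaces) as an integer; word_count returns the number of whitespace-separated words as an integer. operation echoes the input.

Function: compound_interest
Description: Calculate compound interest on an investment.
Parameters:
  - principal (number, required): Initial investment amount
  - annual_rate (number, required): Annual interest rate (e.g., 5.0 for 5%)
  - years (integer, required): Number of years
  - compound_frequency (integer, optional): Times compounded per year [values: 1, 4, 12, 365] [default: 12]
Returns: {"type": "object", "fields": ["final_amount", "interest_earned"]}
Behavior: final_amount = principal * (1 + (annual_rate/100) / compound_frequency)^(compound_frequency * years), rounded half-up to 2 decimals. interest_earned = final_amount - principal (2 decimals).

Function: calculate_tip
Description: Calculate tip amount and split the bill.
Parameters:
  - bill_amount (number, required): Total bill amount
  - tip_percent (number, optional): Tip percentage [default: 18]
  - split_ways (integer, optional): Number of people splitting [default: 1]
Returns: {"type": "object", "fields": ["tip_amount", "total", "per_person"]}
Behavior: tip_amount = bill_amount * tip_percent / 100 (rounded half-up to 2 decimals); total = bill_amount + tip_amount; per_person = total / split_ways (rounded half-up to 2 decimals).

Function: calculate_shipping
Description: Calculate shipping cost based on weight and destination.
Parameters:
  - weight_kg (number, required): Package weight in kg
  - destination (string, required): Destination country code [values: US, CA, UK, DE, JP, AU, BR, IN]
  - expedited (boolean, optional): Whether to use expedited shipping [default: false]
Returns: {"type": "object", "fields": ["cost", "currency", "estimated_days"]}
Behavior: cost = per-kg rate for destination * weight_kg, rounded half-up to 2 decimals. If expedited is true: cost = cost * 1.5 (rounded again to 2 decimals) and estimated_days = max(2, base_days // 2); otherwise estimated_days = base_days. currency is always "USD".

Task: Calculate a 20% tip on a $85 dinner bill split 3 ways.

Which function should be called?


The task needs a function whose description is: Calculate tip amount and split the bill.
calculate_tip
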